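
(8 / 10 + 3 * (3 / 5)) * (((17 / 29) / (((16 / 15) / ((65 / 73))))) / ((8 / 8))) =43095 / 33872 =1.27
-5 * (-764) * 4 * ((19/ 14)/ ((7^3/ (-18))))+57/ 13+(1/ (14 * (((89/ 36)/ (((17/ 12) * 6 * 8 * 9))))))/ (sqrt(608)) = -33830583/ 31213+1377 * sqrt(38)/ 11837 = -1083.14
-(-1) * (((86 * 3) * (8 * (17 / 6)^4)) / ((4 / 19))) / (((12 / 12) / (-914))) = -31184152249 / 54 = -577484300.91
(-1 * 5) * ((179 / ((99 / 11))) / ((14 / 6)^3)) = -2685 / 343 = -7.83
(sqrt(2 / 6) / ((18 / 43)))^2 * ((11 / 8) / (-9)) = -20339 / 69984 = -0.29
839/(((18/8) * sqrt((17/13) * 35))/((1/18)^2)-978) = 3555682/101257701 + 67959 * sqrt(7735)/33752567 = 0.21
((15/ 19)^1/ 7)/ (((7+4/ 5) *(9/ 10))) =250/ 15561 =0.02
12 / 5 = 2.40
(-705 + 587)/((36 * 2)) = -1.64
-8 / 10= -4 / 5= -0.80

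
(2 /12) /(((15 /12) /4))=8 /15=0.53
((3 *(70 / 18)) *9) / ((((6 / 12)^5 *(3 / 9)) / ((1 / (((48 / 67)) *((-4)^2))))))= 7035 / 8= 879.38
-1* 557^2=-310249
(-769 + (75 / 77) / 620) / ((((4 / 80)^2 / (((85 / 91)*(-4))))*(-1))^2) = -33951243728000000 / 19766747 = -1717593882.70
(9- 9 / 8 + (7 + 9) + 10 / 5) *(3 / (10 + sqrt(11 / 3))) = 9315 / 1156- 621 *sqrt(33) / 2312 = 6.51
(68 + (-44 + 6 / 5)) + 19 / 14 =1859 / 70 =26.56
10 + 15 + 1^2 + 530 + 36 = 592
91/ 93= 0.98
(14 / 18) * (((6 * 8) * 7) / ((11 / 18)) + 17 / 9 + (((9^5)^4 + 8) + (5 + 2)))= 8425262163126452051821 / 891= 9455962023710945063.77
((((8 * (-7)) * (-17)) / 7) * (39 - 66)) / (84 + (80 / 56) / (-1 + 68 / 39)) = -812 / 19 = -42.74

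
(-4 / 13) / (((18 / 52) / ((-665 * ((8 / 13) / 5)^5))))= 34865152 / 2088523125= 0.02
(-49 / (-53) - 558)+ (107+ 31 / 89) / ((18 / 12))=-6870451 / 14151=-485.51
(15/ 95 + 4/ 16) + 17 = 1323/ 76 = 17.41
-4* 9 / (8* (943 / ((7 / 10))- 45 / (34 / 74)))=-0.00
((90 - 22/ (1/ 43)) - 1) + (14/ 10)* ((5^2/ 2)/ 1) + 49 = -1581/ 2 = -790.50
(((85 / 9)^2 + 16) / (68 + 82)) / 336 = 8521 / 4082400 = 0.00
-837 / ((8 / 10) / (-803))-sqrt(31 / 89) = 3360555 / 4-sqrt(2759) / 89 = 840138.16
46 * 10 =460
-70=-70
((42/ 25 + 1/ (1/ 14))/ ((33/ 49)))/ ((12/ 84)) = 134456/ 825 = 162.98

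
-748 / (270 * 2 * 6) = -187 / 810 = -0.23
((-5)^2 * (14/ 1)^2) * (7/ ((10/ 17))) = 58310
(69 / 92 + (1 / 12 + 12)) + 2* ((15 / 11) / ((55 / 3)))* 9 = 14.17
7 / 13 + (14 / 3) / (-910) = 8 / 15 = 0.53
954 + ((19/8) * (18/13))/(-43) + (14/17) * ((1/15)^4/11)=20192588800679/21167932500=953.92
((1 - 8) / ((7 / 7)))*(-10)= 70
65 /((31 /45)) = 2925 /31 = 94.35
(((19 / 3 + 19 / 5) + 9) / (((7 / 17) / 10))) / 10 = 697 / 15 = 46.47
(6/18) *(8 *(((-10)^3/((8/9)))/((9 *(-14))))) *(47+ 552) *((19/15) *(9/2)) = 569050/7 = 81292.86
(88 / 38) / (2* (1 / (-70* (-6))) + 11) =9240 / 43909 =0.21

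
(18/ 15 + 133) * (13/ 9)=193.84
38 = 38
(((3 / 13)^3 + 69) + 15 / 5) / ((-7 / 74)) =-11707614 / 15379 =-761.27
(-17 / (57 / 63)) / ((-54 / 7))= 833 / 342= 2.44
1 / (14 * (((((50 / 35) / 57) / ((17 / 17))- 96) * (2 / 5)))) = -285 / 153176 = -0.00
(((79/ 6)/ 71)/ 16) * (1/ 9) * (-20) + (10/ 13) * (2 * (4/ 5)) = 240241/ 199368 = 1.21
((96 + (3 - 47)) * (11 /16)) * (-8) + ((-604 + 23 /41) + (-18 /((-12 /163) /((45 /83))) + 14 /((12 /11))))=-7595960 /10209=-744.05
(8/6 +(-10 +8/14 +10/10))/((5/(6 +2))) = -1192/105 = -11.35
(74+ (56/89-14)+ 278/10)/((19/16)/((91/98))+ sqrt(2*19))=-28647528/9211945+ 425620416*sqrt(38)/175026955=11.88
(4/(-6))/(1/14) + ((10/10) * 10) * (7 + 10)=482/3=160.67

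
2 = 2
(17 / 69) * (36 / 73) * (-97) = -19788 / 1679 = -11.79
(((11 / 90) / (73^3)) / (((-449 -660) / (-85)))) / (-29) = -187 / 225201163266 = -0.00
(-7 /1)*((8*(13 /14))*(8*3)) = -1248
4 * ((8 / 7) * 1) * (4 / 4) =32 / 7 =4.57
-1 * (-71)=71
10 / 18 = 0.56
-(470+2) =-472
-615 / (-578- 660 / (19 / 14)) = 11685 / 20222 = 0.58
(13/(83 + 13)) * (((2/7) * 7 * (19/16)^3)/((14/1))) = 89167/2752512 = 0.03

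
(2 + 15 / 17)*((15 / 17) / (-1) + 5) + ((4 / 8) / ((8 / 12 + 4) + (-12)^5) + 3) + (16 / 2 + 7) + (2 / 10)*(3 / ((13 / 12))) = 853204982221 / 28045328740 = 30.42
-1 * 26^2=-676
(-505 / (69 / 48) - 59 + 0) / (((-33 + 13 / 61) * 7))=575657 / 322000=1.79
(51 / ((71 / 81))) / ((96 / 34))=23409 / 1136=20.61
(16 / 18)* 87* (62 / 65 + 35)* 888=2469022.52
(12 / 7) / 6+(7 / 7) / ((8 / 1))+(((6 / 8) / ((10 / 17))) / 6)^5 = 9430738999 / 22937600000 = 0.41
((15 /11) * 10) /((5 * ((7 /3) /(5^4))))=56250 /77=730.52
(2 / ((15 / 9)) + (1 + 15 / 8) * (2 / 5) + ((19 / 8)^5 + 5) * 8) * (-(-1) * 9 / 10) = 119230407 / 204800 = 582.18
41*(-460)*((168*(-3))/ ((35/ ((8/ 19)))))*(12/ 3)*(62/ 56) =67352832/ 133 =506412.27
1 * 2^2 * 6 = 24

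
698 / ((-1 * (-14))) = 349 / 7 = 49.86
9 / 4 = 2.25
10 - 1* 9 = 1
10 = 10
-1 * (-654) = 654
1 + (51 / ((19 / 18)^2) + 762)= 291967 / 361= 808.77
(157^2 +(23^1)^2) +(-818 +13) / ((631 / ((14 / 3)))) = 47650684 / 1893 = 25172.05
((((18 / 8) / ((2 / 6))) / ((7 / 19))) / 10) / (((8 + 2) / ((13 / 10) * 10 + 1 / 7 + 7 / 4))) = 213921 / 78400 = 2.73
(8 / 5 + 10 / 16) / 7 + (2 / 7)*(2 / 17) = 239 / 680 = 0.35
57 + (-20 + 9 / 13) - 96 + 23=-459 / 13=-35.31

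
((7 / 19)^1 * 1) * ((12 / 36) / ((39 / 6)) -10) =-3.67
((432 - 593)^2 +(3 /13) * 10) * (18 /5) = 6066054 /65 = 93323.91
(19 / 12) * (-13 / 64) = -247 / 768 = -0.32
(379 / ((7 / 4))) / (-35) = -1516 / 245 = -6.19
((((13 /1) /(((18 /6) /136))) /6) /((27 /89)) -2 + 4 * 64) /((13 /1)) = 140398 /3159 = 44.44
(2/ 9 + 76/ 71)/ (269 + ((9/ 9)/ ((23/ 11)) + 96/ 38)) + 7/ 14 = 0.50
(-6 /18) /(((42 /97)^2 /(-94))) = 442223 /2646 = 167.13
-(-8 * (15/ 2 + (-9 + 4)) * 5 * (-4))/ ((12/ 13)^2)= -4225/ 9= -469.44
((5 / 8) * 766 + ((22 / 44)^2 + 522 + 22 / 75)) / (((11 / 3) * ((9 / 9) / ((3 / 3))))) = 6827 / 25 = 273.08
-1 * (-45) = 45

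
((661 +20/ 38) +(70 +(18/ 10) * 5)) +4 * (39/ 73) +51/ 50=51574437/ 69350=743.68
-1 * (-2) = 2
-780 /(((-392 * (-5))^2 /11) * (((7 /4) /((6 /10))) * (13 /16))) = -396 /420175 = -0.00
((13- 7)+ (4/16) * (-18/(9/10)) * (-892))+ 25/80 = 71461/16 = 4466.31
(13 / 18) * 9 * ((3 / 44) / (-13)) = -3 / 88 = -0.03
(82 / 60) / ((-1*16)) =-41 / 480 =-0.09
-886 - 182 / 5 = -4612 / 5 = -922.40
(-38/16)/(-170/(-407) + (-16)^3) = 7733/13335216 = 0.00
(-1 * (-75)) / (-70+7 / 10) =-250 / 231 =-1.08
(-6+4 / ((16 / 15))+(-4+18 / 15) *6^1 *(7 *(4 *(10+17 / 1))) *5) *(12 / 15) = -50805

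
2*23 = 46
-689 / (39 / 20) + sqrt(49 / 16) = -4219 / 12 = -351.58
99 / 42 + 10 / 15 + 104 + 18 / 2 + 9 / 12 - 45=6029 / 84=71.77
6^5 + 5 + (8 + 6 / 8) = 31159 / 4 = 7789.75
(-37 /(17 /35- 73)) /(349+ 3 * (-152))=-1295 /271566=-0.00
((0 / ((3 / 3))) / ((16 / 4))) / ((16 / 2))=0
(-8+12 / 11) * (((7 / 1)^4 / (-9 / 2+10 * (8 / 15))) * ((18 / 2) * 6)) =-59122224 / 55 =-1074949.53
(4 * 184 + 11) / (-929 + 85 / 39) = -29133 / 36146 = -0.81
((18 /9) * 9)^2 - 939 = -615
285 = 285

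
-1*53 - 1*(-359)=306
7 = 7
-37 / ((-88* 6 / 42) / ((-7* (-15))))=27195 / 88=309.03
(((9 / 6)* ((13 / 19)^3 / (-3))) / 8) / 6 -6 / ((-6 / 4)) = 2631659 / 658464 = 4.00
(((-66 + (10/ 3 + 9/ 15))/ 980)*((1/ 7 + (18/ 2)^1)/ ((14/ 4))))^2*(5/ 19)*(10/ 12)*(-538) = -5233664/ 1620675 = -3.23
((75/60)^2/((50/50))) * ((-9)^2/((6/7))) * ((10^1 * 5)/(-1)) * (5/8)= -590625/128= -4614.26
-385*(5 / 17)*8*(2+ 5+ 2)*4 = -554400 / 17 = -32611.76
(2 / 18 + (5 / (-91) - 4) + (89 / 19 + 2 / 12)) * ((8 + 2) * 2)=282290 / 15561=18.14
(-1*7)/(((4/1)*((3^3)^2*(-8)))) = 7/23328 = 0.00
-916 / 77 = -11.90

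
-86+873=787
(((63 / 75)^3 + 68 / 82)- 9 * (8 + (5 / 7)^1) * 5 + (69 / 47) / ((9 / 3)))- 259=-136835687746 / 210765625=-649.23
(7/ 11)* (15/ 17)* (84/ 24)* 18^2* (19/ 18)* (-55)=-628425/ 17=-36966.18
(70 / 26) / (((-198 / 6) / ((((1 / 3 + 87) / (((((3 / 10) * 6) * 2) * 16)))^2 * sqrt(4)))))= -15015875 / 40030848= -0.38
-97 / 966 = -0.10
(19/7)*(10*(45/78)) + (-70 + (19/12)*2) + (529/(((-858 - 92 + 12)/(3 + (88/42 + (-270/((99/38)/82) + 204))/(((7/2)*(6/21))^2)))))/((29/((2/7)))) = -5.12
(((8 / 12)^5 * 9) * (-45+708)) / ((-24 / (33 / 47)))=-9724 / 423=-22.99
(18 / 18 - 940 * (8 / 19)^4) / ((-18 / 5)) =6199865 / 781926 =7.93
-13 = -13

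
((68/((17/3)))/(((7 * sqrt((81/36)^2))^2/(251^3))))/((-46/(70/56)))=-632530040/30429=-20787.08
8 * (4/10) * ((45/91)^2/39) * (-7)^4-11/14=1457593/30758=47.39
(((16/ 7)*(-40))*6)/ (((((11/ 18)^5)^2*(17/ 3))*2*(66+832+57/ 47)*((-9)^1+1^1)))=120824610948956160/ 130447011733535497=0.93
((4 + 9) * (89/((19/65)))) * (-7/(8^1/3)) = -1579305/152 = -10390.16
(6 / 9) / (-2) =-1 / 3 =-0.33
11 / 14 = 0.79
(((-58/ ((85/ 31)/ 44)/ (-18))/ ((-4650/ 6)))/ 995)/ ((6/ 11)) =-7018/ 57088125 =-0.00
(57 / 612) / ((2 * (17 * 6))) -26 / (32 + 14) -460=-440837851 / 957168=-460.56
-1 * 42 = -42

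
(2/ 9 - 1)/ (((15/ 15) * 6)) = -7/ 54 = -0.13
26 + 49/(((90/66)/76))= 41354/15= 2756.93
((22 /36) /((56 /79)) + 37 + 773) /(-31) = -817349 /31248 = -26.16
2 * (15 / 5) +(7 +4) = 17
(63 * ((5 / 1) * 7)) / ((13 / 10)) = 22050 / 13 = 1696.15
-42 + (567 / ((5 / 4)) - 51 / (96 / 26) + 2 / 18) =397.90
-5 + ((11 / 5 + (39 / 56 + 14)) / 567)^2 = -14000145071 / 2800526400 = -5.00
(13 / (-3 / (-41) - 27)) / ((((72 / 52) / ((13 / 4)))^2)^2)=-434784474293 / 29668737024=-14.65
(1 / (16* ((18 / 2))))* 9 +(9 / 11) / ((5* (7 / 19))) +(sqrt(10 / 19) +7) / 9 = 1.37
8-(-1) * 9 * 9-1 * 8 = 81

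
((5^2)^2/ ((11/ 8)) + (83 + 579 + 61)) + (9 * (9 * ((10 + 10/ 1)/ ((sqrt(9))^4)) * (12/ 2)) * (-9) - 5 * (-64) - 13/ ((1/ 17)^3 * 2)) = -693373/ 22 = -31516.95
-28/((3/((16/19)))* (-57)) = 448/3249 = 0.14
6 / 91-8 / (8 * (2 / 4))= -176 / 91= -1.93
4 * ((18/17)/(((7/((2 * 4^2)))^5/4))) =9663676416/285719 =33822.31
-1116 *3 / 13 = -257.54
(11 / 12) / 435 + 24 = 125291 / 5220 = 24.00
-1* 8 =-8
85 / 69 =1.23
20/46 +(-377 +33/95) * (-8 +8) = 0.43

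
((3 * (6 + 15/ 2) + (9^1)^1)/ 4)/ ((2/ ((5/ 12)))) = 2.58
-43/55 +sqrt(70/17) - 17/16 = -1623/880 +sqrt(1190)/17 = 0.18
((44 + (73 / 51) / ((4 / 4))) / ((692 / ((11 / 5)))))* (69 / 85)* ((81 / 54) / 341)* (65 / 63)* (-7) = -692783 / 185988840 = -0.00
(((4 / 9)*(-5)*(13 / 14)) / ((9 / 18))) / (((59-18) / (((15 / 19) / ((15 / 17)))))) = -4420 / 49077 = -0.09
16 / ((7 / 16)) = 256 / 7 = 36.57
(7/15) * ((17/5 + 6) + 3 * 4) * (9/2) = 2247/50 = 44.94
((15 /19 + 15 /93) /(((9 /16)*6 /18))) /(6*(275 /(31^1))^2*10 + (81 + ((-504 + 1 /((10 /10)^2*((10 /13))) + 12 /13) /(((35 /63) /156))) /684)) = 13888000 /12589538931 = 0.00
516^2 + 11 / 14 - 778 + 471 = 3723297 / 14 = 265949.79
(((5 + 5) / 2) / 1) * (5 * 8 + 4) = 220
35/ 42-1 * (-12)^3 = 10373/ 6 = 1728.83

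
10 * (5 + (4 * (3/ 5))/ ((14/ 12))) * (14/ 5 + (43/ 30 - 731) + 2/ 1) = -5370521/ 105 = -51147.82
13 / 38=0.34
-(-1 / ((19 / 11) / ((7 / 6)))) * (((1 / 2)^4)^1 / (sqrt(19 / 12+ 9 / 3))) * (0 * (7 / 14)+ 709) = 4963 * sqrt(165) / 4560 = 13.98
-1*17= -17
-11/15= -0.73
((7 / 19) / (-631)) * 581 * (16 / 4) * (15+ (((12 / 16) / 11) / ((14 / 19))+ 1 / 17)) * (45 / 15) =-276553095 / 4483886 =-61.68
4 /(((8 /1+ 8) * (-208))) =-1 /832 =-0.00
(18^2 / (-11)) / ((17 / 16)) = -5184 / 187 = -27.72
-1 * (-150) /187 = 150 /187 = 0.80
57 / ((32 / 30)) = 855 / 16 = 53.44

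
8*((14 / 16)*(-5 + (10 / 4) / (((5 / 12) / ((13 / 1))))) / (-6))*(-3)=511 / 2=255.50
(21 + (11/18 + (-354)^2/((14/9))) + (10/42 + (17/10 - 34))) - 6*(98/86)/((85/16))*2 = 18547215034/230265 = 80547.26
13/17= 0.76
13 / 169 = 1 / 13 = 0.08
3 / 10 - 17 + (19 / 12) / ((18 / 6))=-2911 / 180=-16.17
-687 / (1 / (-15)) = 10305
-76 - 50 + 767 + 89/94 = 60343/94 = 641.95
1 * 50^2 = 2500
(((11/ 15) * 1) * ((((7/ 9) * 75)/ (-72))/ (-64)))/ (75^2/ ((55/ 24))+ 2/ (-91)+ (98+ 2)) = 385385/ 106047138816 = 0.00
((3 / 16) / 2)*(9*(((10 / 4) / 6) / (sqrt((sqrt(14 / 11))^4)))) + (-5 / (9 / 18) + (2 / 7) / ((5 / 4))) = -9.50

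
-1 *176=-176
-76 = -76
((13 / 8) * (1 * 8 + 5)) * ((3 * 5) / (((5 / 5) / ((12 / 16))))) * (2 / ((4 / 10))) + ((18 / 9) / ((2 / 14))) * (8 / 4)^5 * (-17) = -205687 / 32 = -6427.72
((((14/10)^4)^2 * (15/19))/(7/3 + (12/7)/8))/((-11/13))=-9442744038/1747109375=-5.40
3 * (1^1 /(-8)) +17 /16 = 11 /16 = 0.69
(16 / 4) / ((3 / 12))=16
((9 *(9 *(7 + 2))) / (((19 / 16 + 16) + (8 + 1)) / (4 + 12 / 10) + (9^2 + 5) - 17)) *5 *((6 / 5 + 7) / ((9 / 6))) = 269.14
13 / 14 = 0.93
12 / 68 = 3 / 17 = 0.18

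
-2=-2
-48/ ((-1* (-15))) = -16/ 5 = -3.20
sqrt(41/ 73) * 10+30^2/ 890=90/ 89+10 * sqrt(2993)/ 73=8.51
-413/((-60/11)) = 4543/60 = 75.72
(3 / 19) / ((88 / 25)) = 0.04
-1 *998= -998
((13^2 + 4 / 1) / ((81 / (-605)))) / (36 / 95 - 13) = 903925 / 8829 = 102.38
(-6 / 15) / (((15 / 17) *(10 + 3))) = -34 / 975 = -0.03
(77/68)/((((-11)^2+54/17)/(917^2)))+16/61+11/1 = 3955456661/515084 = 7679.25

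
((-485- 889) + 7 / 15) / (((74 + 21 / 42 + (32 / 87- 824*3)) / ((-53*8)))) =-506668976 / 2085505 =-242.95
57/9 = 19/3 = 6.33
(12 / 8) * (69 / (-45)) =-23 / 10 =-2.30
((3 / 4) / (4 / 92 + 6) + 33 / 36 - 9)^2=11015761 / 173889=63.35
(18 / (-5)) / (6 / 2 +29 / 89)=-801 / 740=-1.08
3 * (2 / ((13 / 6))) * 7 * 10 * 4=10080 / 13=775.38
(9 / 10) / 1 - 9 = -81 / 10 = -8.10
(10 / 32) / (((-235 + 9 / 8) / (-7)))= 35 / 3742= 0.01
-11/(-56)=11/56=0.20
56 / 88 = 7 / 11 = 0.64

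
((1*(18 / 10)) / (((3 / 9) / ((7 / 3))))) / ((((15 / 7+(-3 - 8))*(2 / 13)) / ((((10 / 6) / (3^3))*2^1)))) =-637 / 558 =-1.14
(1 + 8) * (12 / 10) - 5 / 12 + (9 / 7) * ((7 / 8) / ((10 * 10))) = 24947 / 2400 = 10.39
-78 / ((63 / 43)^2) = -48074 / 1323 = -36.34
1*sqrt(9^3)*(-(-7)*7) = 1323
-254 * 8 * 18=-36576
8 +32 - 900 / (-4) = 265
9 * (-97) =-873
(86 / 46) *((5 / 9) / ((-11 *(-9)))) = 215 / 20493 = 0.01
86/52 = 1.65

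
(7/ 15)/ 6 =7/ 90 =0.08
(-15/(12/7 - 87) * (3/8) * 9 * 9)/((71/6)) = 25515/56516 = 0.45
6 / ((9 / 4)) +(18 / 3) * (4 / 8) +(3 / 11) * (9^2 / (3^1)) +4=17.03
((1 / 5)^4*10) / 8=1 / 500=0.00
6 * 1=6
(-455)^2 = 207025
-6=-6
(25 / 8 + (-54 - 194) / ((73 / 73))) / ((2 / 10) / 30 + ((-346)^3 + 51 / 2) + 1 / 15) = 0.00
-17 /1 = -17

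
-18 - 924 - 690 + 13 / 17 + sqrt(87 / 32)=-27731 / 17 + sqrt(174) / 8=-1629.59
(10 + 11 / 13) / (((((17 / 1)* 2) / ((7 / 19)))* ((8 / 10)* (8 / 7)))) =34545 / 268736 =0.13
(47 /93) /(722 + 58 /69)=1081 /1546156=0.00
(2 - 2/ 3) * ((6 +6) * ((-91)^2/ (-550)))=-66248/ 275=-240.90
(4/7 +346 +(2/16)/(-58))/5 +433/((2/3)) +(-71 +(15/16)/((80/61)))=168513697/259840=648.53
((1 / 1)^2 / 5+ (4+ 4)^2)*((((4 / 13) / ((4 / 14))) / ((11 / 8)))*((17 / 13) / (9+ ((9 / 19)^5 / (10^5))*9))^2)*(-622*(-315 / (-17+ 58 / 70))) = -16179389342151896796303200000000000 / 1257959470347712328707774102983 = -12861.61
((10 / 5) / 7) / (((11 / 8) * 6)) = 8 / 231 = 0.03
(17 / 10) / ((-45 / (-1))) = 17 / 450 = 0.04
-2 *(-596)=1192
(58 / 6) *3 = 29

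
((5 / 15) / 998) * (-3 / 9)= -1 / 8982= -0.00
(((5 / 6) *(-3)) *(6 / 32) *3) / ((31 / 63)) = -2835 / 992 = -2.86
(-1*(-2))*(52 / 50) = 52 / 25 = 2.08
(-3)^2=9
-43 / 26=-1.65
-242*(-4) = 968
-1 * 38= -38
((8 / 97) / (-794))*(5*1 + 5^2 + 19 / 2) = -158 / 38509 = -0.00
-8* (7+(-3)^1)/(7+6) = -32/13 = -2.46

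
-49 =-49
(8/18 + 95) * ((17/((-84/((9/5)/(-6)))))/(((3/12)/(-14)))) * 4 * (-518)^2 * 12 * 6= -125386731904/5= -25077346380.80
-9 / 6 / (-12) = 0.12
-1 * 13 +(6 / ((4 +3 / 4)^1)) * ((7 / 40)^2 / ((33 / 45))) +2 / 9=-957431 / 75240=-12.73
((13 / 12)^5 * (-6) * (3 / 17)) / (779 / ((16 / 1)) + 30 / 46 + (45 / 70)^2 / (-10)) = -160941235 / 5021871264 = -0.03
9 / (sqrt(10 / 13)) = 9 * sqrt(130) / 10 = 10.26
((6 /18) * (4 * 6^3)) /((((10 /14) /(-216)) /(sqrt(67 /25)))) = -435456 * sqrt(67) /25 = -142574.44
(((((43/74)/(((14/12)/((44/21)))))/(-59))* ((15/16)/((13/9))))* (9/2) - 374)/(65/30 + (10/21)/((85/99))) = -212219319477/1543931116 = -137.45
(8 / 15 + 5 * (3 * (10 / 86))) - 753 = -484216 / 645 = -750.72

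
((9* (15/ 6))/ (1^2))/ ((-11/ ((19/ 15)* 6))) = -171/ 11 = -15.55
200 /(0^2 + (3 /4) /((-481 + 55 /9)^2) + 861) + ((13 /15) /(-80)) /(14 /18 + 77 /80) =89101024322507 /394142489568555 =0.23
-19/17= -1.12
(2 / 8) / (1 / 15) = 15 / 4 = 3.75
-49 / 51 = -0.96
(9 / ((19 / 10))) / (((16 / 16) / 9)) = 810 / 19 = 42.63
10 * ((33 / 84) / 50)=11 / 140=0.08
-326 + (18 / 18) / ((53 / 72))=-17206 / 53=-324.64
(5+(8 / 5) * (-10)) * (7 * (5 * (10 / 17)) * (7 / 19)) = -26950 / 323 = -83.44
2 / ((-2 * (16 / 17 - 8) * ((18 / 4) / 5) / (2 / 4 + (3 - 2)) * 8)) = 17 / 576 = 0.03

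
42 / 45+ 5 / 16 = 299 / 240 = 1.25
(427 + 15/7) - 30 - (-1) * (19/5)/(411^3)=969888638203/2429928585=399.14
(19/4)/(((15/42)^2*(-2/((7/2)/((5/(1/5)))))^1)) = -6517/2500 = -2.61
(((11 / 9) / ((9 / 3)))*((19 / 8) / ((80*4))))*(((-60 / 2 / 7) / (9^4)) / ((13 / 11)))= -2299 / 1375605504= -0.00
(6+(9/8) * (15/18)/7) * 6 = 2061/56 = 36.80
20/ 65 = 4/ 13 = 0.31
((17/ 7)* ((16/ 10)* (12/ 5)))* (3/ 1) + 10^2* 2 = 39896/ 175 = 227.98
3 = 3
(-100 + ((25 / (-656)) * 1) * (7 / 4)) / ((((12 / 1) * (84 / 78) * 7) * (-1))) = 1137825 / 1028608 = 1.11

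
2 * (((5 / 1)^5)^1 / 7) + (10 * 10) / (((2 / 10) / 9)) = 37750 / 7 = 5392.86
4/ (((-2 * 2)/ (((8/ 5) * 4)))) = -32/ 5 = -6.40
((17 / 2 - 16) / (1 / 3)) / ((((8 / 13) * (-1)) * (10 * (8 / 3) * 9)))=39 / 256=0.15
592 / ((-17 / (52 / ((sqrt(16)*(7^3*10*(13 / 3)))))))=-888 / 29155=-0.03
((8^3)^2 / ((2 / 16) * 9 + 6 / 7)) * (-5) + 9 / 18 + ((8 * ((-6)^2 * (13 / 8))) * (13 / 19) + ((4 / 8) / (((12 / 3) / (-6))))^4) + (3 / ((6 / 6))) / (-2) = -356846642611 / 539904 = -660944.62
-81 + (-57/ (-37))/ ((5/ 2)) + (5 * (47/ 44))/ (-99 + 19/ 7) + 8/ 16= -438575521/ 5486360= -79.94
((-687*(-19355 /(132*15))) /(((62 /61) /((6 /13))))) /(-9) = -54073999 /159588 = -338.83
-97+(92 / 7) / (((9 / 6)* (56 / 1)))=-14236 / 147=-96.84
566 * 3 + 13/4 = 6805/4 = 1701.25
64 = 64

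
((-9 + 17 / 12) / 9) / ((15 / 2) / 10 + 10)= -91 / 1161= -0.08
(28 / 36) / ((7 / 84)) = 28 / 3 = 9.33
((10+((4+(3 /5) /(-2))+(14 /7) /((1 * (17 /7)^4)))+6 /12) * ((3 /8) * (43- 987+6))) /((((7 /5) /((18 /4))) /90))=-484685451405 /334084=-1450789.18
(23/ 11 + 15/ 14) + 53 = 8649/ 154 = 56.16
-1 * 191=-191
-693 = -693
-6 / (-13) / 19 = 6 / 247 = 0.02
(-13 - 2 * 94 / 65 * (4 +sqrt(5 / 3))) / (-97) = 188 * sqrt(15) / 18915 +1597 / 6305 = 0.29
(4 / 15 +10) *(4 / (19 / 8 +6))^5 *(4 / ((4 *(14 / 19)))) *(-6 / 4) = -3506438144 / 6750625535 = -0.52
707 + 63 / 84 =2831 / 4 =707.75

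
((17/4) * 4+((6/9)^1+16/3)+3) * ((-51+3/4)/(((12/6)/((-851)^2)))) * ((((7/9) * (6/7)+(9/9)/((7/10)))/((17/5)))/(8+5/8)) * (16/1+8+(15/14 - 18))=-199106785020/833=-239023751.52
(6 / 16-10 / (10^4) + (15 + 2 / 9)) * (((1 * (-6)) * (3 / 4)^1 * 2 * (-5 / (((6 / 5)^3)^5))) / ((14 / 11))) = 942398681640625 / 26330359136256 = 35.79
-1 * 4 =-4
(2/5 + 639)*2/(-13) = -6394/65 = -98.37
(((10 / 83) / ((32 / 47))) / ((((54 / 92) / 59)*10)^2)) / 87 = 86548103 / 421128720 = 0.21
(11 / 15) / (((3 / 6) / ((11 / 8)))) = 121 / 60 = 2.02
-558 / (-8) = 279 / 4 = 69.75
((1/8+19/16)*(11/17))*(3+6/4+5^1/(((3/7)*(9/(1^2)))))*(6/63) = 3443/7344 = 0.47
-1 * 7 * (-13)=91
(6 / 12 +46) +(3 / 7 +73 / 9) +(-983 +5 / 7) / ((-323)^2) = 723397847 / 13145454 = 55.03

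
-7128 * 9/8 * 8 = -64152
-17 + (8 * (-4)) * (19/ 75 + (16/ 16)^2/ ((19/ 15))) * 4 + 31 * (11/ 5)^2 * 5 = 854602/ 1425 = 599.72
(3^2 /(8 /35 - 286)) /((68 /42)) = -2205 /113356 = -0.02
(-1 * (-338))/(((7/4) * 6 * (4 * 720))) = 0.01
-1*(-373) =373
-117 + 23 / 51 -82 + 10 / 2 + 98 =-4873 / 51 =-95.55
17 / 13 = 1.31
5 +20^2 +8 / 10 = 2029 / 5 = 405.80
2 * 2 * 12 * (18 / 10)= 432 / 5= 86.40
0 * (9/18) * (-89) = 0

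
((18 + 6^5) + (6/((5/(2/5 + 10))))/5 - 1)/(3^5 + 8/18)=8769933/273875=32.02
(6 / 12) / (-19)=-1 / 38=-0.03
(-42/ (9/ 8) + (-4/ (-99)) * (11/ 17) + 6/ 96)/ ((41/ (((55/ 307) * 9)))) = -5014625/ 3423664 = -1.46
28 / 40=7 / 10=0.70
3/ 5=0.60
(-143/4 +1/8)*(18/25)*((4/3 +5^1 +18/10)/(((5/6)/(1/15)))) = -16.69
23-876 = -853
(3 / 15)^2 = 1 / 25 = 0.04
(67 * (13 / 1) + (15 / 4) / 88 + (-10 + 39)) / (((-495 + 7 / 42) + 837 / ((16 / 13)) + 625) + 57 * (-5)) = 950445 / 554642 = 1.71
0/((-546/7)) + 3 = 3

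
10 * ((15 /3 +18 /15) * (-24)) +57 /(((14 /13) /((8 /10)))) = -50598 /35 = -1445.66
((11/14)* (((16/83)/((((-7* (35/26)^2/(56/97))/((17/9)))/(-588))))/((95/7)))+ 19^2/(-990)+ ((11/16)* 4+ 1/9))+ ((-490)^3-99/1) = -890834895559226021/7571965500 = -117649095.94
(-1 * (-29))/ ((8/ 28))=203/ 2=101.50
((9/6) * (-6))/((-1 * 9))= 1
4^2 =16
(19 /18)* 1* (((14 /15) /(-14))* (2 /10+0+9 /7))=-494 /4725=-0.10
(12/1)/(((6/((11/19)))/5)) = 110/19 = 5.79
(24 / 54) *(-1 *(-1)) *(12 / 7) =16 / 21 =0.76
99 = 99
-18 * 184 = -3312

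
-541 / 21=-25.76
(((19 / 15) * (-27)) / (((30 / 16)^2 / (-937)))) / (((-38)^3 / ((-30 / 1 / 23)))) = 44976 / 207575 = 0.22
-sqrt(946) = -30.76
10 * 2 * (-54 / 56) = -135 / 7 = -19.29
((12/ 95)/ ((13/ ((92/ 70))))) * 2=1104/ 43225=0.03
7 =7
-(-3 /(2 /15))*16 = 360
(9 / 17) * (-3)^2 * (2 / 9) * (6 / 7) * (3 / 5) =324 / 595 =0.54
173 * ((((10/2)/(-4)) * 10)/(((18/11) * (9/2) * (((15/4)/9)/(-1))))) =19030/27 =704.81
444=444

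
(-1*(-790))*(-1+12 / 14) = -790 / 7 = -112.86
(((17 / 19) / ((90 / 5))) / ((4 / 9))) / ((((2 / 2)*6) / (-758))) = -6443 / 456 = -14.13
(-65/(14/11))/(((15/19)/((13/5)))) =-168.20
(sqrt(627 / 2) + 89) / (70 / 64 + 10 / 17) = 272* sqrt(1254) / 915 + 48416 / 915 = 63.44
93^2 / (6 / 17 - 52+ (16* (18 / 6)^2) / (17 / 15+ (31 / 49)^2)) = 507557916 / 2479439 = 204.71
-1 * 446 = -446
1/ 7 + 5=36/ 7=5.14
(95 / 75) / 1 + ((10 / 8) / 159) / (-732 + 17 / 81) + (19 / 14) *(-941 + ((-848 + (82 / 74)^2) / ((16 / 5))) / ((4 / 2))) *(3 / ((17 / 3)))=-2161527033364079 / 2807572799040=-769.89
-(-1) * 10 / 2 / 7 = 5 / 7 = 0.71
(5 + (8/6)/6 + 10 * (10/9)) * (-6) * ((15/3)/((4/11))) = -2695/2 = -1347.50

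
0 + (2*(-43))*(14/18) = -602/9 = -66.89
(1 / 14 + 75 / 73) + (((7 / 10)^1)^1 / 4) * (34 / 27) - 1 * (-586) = 587.32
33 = 33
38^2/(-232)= -361/58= -6.22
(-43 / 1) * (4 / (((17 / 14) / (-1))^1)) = 2408 / 17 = 141.65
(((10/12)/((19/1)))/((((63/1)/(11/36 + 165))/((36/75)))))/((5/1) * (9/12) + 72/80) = 0.01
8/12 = 2/3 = 0.67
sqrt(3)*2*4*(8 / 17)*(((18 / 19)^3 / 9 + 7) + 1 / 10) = 15791008*sqrt(3) / 583015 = 46.91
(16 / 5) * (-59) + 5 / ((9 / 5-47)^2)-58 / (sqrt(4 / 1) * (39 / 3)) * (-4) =-597172467 / 3319940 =-179.87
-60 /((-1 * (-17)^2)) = 60 /289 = 0.21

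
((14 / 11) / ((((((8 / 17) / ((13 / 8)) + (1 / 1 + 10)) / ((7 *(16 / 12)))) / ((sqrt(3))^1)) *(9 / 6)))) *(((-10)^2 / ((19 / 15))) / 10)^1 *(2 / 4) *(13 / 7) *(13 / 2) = 10457720 *sqrt(3) / 312873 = 57.89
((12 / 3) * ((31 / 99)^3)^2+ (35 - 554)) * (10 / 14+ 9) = -33226476031658860 / 6590361045807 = -5041.68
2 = 2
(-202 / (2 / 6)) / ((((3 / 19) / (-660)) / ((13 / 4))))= 8232510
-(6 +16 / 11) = -82 / 11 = -7.45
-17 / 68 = -1 / 4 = -0.25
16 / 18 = 8 / 9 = 0.89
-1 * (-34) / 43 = 34 / 43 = 0.79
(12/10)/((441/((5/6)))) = 1/441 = 0.00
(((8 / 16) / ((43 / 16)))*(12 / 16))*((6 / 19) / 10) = 18 / 4085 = 0.00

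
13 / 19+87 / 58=83 / 38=2.18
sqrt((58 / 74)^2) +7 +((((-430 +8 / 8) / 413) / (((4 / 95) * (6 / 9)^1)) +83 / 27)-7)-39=-238136263 / 3300696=-72.15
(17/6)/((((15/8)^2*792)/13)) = 884/66825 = 0.01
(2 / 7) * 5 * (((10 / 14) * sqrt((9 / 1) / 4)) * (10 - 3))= 75 / 7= 10.71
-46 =-46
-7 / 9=-0.78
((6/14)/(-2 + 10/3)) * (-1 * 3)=-27/28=-0.96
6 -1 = 5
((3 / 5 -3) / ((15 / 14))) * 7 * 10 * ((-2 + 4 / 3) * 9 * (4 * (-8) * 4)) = -120422.40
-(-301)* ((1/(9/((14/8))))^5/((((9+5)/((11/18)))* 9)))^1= 7949711/19591041024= 0.00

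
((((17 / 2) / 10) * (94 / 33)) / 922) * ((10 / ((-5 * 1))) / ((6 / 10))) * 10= -3995 / 45639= -0.09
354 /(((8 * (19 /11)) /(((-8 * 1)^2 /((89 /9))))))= 280368 /1691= 165.80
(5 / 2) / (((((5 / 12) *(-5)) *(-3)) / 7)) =14 / 5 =2.80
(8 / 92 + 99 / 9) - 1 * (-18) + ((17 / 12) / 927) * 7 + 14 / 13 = 100362937 / 3326076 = 30.17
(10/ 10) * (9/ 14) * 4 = 18/ 7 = 2.57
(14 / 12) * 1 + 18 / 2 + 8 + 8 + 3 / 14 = 554 / 21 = 26.38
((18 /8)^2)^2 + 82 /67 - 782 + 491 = -4530653 /17152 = -264.15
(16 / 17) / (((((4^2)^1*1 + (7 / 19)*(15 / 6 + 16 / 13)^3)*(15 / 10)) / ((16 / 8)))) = 21372416 / 598322565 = 0.04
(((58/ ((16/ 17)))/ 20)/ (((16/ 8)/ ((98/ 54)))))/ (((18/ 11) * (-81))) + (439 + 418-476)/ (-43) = -4810928981/ 541676160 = -8.88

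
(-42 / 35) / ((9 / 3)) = -2 / 5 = -0.40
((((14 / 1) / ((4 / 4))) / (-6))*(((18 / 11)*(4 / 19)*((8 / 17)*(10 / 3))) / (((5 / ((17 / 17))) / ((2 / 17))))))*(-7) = 12544 / 60401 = 0.21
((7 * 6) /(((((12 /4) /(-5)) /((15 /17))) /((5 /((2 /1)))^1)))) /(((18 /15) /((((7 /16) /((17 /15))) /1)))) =-459375 /9248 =-49.67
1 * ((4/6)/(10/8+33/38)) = 152/483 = 0.31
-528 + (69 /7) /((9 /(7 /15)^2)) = -356239 /675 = -527.76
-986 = -986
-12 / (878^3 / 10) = -15 / 84604519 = -0.00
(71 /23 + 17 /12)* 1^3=1243 /276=4.50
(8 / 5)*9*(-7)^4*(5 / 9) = 19208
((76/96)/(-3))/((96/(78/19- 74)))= 83/432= 0.19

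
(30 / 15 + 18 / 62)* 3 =213 / 31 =6.87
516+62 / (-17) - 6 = 8608 / 17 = 506.35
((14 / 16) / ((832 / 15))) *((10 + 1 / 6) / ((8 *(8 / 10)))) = 10675 / 425984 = 0.03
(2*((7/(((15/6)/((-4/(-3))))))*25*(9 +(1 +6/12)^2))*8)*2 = 33600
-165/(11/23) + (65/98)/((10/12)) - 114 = -22452/49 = -458.20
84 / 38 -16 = -262 / 19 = -13.79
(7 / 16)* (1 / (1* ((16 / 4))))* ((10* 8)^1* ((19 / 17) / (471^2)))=665 / 15085188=0.00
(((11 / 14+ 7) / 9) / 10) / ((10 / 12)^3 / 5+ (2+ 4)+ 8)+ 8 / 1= 854374 / 106715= 8.01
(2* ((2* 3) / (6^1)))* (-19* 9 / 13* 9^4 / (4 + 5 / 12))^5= -884640802673605562937233861042571264 / 155273059182449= -5697323201664589103746.14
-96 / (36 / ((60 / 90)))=-16 / 9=-1.78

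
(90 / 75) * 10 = 12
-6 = -6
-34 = -34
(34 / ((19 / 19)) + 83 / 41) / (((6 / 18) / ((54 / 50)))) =119637 / 1025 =116.72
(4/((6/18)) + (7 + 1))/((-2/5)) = -50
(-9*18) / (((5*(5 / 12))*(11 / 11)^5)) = -1944 / 25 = -77.76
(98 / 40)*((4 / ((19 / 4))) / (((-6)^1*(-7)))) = 14 / 285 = 0.05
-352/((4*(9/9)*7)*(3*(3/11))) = -968/63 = -15.37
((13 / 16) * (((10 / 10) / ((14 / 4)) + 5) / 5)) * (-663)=-318903 / 560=-569.47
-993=-993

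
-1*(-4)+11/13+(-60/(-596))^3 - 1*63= -2500765569/43003337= -58.15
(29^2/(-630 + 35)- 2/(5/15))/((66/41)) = -16441/3570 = -4.61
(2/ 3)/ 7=2/ 21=0.10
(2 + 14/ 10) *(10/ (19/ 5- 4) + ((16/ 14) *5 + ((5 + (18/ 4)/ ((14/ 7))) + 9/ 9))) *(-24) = 102918/ 35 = 2940.51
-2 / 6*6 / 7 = -2 / 7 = -0.29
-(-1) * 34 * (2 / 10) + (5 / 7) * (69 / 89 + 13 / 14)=349623 / 43610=8.02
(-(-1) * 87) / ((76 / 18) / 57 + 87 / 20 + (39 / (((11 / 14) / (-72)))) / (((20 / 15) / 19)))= -516780 / 302479561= -0.00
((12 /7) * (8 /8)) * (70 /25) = 24 /5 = 4.80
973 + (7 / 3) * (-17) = 933.33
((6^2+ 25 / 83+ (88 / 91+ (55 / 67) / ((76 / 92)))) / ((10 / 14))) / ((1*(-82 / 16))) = -2943099968 / 281581235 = -10.45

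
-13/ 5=-2.60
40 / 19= 2.11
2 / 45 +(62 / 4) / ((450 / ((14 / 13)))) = 53 / 650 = 0.08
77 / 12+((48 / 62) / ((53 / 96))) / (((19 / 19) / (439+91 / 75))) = 307438231 / 492900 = 623.73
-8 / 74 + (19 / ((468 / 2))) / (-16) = -15679 / 138528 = -0.11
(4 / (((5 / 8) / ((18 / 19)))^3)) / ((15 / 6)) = 23887872 / 4286875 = 5.57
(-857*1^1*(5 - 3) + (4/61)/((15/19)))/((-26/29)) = 1911.68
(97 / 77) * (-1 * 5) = -485 / 77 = -6.30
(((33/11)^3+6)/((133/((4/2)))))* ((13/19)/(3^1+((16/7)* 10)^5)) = 2060058/37853611801981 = 0.00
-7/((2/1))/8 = -7/16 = -0.44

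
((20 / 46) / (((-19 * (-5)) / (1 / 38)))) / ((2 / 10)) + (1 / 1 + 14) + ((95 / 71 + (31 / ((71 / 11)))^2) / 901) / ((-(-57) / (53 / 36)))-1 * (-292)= 11795996461769 / 38423278314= 307.00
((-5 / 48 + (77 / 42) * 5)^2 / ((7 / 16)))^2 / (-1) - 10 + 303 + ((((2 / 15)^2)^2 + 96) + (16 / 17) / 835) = -62832127434717719 / 1802878560000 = -34851.00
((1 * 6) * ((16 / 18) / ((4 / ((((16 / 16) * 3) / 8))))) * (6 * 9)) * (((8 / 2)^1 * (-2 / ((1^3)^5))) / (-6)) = 36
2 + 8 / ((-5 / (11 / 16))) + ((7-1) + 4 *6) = 309 / 10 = 30.90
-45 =-45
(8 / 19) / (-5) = -8 / 95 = -0.08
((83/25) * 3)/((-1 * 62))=-249/1550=-0.16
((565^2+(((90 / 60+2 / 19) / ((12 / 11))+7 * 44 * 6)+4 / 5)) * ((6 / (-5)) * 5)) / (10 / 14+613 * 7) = -5124361333 / 11415960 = -448.88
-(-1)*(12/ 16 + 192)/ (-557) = -771/ 2228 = -0.35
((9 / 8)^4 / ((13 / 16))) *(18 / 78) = 19683 / 43264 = 0.45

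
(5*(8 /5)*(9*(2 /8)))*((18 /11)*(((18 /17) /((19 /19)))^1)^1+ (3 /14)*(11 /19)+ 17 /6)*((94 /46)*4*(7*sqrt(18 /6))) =394727808*sqrt(3) /81719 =8366.34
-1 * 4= -4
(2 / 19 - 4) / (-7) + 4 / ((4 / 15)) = 2069 / 133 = 15.56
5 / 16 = 0.31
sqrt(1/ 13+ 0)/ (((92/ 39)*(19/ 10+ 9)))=15*sqrt(13)/ 5014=0.01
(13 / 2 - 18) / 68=-23 / 136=-0.17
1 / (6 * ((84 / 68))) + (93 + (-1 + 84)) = 22193 / 126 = 176.13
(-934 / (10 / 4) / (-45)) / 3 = 1868 / 675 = 2.77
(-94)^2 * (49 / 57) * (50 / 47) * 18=2763600 / 19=145452.63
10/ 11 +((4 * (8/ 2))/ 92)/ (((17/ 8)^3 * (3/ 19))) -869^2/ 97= -7784.14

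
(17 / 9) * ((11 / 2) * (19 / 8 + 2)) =6545 / 144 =45.45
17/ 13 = 1.31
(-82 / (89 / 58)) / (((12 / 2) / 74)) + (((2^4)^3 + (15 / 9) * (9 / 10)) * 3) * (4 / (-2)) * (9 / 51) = -22684109 / 4539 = -4997.60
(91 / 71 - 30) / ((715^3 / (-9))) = 18351 / 25952337125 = 0.00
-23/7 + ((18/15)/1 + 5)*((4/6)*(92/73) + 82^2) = 63911879/1533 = 41690.72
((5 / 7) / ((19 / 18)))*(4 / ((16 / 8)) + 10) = 1080 / 133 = 8.12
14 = 14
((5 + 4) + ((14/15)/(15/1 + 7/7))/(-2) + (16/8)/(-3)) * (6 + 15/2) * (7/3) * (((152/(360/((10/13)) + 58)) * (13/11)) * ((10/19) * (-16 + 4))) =-1632267/2893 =-564.21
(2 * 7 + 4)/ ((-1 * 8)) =-9/ 4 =-2.25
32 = 32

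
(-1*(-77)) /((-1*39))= -77 /39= -1.97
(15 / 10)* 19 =28.50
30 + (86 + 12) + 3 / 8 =128.38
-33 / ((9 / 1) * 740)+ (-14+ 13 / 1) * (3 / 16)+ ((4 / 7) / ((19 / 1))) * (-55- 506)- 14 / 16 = -21187427 / 1181040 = -17.94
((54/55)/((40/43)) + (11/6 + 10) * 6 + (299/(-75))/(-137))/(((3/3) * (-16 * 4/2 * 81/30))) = -0.83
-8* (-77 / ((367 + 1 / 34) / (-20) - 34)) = -418880 / 35599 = -11.77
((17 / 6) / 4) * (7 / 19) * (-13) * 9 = -4641 / 152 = -30.53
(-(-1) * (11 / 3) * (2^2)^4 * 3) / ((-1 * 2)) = -1408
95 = 95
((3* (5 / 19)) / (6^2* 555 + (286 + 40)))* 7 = 105 / 385814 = 0.00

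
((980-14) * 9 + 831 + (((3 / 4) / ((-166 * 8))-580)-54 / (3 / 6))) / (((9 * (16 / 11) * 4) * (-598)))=-516363551 / 1829707776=-0.28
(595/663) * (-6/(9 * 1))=-70/117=-0.60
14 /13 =1.08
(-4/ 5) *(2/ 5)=-8/ 25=-0.32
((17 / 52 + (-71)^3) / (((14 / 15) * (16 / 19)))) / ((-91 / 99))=75017054475 / 151424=495410.60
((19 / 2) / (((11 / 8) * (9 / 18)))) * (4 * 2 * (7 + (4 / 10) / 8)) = 42864 / 55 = 779.35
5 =5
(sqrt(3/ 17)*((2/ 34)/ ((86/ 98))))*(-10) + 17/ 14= 17/ 14-490*sqrt(51)/ 12427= 0.93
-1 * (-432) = 432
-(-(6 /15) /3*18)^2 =-5.76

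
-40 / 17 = -2.35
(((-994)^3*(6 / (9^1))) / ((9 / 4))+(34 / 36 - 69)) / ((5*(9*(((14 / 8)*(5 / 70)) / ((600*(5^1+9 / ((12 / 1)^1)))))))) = -14456629961480 / 81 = -178476913104.69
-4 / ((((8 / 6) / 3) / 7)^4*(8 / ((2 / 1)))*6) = -5250987 / 512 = -10255.83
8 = 8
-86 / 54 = -43 / 27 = -1.59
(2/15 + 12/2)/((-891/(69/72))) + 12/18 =52931/80190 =0.66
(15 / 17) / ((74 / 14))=105 / 629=0.17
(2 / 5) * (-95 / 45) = -38 / 45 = -0.84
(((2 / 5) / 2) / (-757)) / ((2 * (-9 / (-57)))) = -19 / 22710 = -0.00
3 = 3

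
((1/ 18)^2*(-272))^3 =-314432/ 531441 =-0.59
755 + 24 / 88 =8308 / 11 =755.27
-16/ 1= -16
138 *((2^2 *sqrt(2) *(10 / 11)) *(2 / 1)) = 11040 *sqrt(2) / 11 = 1419.36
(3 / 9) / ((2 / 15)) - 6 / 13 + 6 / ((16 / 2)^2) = 887 / 416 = 2.13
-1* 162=-162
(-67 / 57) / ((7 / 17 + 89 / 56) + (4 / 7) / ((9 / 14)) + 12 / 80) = -956760 / 2474389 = -0.39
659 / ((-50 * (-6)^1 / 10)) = 659 / 30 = 21.97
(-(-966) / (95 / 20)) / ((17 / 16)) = 61824 / 323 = 191.41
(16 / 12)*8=32 / 3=10.67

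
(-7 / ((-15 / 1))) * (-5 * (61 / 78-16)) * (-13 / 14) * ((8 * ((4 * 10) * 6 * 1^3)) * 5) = -949600 / 3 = -316533.33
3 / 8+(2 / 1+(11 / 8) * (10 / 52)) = 549 / 208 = 2.64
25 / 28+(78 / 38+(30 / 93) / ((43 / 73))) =2477171 / 709156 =3.49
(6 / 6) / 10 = 1 / 10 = 0.10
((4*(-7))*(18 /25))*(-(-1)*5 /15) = -168 /25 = -6.72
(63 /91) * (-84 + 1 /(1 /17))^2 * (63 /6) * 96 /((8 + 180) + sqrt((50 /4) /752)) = 3838283753472 /230348521 - 271494720 * sqrt(94) /230348521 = 16651.51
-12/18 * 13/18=-13/27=-0.48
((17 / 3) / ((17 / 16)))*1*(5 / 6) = 40 / 9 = 4.44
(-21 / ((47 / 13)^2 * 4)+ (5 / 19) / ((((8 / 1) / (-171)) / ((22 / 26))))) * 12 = -3557187 / 57434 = -61.94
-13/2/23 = -13/46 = -0.28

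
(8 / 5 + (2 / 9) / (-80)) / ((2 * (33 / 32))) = 230 / 297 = 0.77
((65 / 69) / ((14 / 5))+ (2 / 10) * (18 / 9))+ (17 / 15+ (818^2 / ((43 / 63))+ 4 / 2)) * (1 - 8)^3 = -4655845236713 / 13846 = -336259225.53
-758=-758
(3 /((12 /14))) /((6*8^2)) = 7 /768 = 0.01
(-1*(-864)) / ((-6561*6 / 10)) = -160 / 729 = -0.22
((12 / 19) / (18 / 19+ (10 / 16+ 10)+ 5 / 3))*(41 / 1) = 11808 / 6037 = 1.96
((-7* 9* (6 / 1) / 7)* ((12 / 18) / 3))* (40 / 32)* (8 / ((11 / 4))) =-480 / 11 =-43.64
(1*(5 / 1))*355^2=630125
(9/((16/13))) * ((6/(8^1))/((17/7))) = 2457/1088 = 2.26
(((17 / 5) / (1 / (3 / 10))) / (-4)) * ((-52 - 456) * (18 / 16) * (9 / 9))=58293 / 400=145.73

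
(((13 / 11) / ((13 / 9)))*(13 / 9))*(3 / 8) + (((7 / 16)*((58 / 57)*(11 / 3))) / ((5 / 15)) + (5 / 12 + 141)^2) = 602040797 / 30096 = 20004.01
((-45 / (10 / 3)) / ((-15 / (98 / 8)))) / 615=147 / 8200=0.02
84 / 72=7 / 6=1.17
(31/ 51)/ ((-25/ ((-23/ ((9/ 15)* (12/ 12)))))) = 713/ 765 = 0.93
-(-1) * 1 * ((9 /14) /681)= 3 /3178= 0.00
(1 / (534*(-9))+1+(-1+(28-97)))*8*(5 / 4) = -1658075 / 2403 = -690.00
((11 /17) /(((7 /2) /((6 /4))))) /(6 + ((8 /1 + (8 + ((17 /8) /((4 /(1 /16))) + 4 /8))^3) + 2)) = 0.00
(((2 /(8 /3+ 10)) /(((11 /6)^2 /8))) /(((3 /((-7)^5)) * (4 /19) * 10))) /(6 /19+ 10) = -58653 /605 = -96.95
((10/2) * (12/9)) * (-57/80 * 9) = -171/4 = -42.75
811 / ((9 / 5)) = 4055 / 9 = 450.56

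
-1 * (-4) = 4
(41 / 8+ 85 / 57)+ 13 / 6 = 1335 / 152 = 8.78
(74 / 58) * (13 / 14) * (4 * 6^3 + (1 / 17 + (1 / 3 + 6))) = 10675795 / 10353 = 1031.18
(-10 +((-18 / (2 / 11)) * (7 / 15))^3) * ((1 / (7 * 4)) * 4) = -12327641 / 875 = -14088.73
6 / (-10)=-3 / 5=-0.60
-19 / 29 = -0.66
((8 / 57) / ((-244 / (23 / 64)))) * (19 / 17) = -23 / 99552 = -0.00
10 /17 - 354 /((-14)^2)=-2029 /1666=-1.22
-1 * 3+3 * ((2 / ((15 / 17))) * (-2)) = -83 / 5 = -16.60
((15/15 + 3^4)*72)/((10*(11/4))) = 11808/55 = 214.69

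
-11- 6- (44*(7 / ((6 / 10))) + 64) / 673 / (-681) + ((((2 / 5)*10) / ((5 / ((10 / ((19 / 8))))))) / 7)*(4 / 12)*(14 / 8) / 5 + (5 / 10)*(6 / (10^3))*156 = -107594957453 / 6530960250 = -16.47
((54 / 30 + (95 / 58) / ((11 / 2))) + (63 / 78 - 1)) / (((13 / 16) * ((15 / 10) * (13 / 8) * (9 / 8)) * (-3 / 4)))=-323670016 / 283841415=-1.14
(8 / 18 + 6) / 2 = 29 / 9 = 3.22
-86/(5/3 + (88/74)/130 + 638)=-620490/4615261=-0.13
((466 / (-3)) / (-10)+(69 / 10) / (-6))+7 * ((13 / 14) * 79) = 31673 / 60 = 527.88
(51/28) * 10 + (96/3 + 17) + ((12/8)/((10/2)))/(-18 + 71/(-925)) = 7865288/117047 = 67.20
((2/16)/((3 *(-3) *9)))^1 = -1/648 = -0.00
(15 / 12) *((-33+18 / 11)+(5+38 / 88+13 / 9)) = -48485 / 1584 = -30.61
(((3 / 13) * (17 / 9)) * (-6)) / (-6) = 17 / 39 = 0.44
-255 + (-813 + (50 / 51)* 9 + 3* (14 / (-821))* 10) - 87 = -16004325 / 13957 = -1146.69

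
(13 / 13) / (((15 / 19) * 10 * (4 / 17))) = 323 / 600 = 0.54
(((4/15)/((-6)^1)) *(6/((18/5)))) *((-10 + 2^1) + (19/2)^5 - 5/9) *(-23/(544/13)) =391908569/124416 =3149.99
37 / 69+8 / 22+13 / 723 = 55964 / 60973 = 0.92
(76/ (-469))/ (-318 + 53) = 76/ 124285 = 0.00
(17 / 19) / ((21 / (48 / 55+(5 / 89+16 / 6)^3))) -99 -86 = -10985796282766 / 59672101005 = -184.10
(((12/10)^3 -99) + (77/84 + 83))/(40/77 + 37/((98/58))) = -10797787/18124500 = -0.60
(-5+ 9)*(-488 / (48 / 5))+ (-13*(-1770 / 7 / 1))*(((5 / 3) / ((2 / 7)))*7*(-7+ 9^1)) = 804740 / 3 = 268246.67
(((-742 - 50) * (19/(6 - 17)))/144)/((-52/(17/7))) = -323/728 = -0.44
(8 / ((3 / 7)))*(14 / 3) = 784 / 9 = 87.11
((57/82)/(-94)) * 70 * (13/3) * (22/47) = -95095/90569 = -1.05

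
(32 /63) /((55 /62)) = 1984 /3465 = 0.57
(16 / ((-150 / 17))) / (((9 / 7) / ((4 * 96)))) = -121856 / 225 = -541.58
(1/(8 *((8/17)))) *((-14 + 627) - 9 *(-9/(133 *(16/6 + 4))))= 27723991/170240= 162.85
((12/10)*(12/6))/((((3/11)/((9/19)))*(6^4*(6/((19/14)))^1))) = 11/15120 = 0.00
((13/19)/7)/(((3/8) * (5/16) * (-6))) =-832/5985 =-0.14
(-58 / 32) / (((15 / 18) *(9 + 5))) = -87 / 560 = -0.16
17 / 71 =0.24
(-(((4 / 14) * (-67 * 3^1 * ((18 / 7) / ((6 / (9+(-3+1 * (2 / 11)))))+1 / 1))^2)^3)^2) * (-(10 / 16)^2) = 26349266898761346208166322261924097021911259923572877104025 / 5110659444720493652594257729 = 5155746960596473516202154000000.00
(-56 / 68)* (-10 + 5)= 70 / 17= 4.12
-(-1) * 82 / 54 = 41 / 27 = 1.52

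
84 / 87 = 28 / 29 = 0.97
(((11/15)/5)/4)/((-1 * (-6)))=0.01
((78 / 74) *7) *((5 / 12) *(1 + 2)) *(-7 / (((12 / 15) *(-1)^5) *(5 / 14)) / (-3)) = -22295 / 296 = -75.32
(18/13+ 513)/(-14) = -6687/182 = -36.74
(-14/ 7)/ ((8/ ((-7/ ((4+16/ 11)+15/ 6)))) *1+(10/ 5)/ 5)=55/ 239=0.23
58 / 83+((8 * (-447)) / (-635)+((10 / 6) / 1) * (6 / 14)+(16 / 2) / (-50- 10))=6.91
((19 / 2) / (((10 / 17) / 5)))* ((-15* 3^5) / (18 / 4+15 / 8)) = -46170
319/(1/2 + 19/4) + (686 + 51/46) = 722443/966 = 747.87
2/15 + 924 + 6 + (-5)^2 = 14327/15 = 955.13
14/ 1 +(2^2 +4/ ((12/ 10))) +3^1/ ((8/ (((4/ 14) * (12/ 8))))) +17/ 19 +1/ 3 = 22.72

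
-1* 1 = -1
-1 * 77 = -77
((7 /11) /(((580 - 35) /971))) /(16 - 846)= -6797 /4975850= -0.00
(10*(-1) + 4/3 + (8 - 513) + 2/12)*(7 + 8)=-15405/2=-7702.50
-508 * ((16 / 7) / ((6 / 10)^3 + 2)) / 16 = -63500 / 1939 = -32.75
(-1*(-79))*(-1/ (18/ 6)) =-79/ 3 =-26.33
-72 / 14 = -36 / 7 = -5.14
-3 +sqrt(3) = -1.27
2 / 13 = 0.15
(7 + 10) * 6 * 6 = 612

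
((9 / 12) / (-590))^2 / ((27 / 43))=43 / 16708800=0.00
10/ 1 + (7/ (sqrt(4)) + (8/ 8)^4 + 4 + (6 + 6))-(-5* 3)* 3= 151/ 2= 75.50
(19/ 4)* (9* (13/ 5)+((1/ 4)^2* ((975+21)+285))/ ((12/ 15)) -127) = -21413/ 1280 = -16.73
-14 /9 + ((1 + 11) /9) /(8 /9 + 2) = -128 /117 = -1.09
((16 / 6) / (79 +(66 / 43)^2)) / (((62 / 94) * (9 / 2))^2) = 130702112 / 35128164321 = 0.00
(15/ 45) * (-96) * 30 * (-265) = 254400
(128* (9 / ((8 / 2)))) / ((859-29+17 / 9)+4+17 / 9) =0.34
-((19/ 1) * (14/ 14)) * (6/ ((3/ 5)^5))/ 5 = -23750/ 81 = -293.21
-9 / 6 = -3 / 2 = -1.50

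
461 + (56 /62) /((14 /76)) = 14443 /31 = 465.90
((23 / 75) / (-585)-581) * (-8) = 203931184 / 43875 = 4648.00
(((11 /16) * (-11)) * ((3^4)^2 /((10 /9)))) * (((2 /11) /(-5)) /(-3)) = -216513 /400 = -541.28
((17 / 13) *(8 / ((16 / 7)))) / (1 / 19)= 2261 / 26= 86.96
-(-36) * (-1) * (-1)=36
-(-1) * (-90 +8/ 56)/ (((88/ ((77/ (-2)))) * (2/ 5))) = 3145/ 32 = 98.28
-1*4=-4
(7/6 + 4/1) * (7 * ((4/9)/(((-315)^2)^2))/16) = 31/303807105000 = 0.00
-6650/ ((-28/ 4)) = 950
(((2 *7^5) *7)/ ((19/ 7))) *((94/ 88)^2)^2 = 4018627129783/ 35606912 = 112860.87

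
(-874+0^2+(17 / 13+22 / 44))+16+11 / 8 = -88901 / 104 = -854.82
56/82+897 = 36805/41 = 897.68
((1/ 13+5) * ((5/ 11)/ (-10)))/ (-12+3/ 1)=1/ 39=0.03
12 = 12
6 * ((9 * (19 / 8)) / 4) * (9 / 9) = 513 / 16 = 32.06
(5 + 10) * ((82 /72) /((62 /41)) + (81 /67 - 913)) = -681201265 /49848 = -13665.57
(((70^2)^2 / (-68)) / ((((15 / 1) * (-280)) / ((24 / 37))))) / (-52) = -8575 / 8177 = -1.05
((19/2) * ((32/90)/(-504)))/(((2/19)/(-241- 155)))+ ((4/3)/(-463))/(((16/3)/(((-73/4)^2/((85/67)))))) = 25.07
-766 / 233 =-3.29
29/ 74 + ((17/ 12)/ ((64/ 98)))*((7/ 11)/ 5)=521987/ 781440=0.67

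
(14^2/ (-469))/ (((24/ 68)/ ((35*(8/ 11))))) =-66640/ 2211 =-30.14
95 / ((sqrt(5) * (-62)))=-19 * sqrt(5) / 62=-0.69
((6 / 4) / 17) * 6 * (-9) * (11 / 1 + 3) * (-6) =6804 / 17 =400.24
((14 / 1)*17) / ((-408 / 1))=-7 / 12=-0.58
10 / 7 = 1.43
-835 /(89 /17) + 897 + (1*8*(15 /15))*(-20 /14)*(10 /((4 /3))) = 406066 /623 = 651.79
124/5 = 24.80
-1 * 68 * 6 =-408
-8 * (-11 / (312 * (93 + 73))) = 11 / 6474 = 0.00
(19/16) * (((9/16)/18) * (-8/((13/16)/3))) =-57/52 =-1.10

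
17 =17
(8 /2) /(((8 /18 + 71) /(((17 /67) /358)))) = 306 /7711499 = 0.00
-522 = -522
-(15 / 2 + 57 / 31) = -579 / 62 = -9.34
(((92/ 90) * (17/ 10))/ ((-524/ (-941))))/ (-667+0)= -15997/ 3419100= -0.00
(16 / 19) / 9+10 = 1726 / 171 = 10.09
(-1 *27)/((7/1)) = -27/7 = -3.86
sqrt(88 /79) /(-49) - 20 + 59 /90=-1741 /90 - 2 * sqrt(1738) /3871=-19.37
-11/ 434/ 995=-11/ 431830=-0.00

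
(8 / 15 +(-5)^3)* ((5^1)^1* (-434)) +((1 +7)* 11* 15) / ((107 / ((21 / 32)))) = 346809379 / 1284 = 270100.76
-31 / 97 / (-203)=31 / 19691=0.00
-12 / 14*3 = -18 / 7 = -2.57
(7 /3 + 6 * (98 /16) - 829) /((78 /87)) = -274891 /312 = -881.06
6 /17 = 0.35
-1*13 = -13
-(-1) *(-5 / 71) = -0.07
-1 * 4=-4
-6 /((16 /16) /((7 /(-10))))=21 /5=4.20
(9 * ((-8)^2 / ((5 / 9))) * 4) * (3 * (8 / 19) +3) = 1679616 / 95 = 17680.17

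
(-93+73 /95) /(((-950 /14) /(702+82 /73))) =3148151552 /3294125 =955.69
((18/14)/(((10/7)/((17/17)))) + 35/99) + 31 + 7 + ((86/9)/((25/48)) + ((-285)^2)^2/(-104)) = -16328799220583/257400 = -63437448.41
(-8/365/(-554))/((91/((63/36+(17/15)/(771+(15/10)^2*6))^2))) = 27185744161/20384610729619500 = 0.00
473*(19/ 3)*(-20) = -179740/ 3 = -59913.33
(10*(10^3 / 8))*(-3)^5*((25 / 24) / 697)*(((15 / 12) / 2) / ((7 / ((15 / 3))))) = -31640625 / 156128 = -202.66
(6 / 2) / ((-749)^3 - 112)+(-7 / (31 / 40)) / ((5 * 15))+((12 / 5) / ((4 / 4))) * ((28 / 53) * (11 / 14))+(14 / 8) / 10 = 1.05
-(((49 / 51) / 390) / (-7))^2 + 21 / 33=0.64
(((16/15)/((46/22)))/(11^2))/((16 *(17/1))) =0.00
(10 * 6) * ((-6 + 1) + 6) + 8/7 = 428/7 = 61.14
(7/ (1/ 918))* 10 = 64260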